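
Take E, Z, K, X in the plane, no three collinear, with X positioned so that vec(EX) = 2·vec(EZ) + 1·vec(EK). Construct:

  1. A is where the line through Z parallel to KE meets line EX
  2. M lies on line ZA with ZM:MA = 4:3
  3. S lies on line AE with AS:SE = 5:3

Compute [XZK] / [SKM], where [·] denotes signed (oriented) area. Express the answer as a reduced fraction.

[XZK]:[SKM] = 224/61

Work in coordinates with E = (0, 0), Z = (1, 0), K = (0, 1), X = (2, 1).
1. A is where the line through Z parallel to KE meets line EX ⇒ A = (1, 1/2)
2. M lies on line ZA with ZM:MA = 4:3 ⇒ M = (1, 2/7)
3. S lies on line AE with AS:SE = 5:3 ⇒ S = (3/8, 3/16)
2·[XZK] = -2, 2·[SKM] = -61/112
[XZK]:[SKM] = -2:-61/112 = 224/61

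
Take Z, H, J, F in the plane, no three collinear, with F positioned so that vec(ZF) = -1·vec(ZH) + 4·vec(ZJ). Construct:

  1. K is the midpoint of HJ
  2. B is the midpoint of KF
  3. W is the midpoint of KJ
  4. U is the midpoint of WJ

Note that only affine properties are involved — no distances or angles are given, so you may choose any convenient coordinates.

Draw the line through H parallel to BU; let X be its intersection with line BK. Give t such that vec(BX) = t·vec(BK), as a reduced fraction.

Choose coordinates Z = (0, 0), H = (1, 0), J = (0, 1), F = (-1, 4).
1. K is the midpoint of HJ ⇒ K = (1/2, 1/2)
2. B is the midpoint of KF ⇒ B = (-1/4, 9/4)
3. W is the midpoint of KJ ⇒ W = (1/4, 3/4)
4. U is the midpoint of WJ ⇒ U = (1/8, 7/8)
through H parallel to BU: direction (3/8, -11/8); meets BK at X = (3/2, -11/6)
X = B + t·(K−B) with t = 7/3

t = 7/3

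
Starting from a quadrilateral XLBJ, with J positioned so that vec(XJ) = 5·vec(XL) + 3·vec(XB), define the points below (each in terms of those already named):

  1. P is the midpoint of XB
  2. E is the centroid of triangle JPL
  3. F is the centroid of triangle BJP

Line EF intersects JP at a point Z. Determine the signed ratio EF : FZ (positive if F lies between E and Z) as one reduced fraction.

EF:FZ = -3

Work in coordinates with X = (0, 0), L = (1, 0), B = (0, 1), J = (5, 3).
1. P is the midpoint of XB ⇒ P = (0, 1/2)
2. E is the centroid of triangle JPL ⇒ E = (2, 7/6)
3. F is the centroid of triangle BJP ⇒ F = (5/3, 3/2)
line EF meets JP at Z = (16/9, 25/18)
F = E + t·(Z−E) with t = 3/2, so EF:FZ = 3/2:-1/2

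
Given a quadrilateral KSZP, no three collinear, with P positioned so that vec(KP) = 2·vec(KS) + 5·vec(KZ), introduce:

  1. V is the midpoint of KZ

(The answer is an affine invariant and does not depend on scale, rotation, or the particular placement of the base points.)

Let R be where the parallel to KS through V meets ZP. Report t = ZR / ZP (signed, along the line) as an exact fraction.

Work in coordinates with K = (0, 0), S = (1, 0), Z = (0, 1), P = (2, 5).
1. V is the midpoint of KZ ⇒ V = (0, 1/2)
through V parallel to KS: direction (1, 0); meets ZP at R = (-1/4, 1/2)
R = Z + t·(P−Z) with t = -1/8

t = -1/8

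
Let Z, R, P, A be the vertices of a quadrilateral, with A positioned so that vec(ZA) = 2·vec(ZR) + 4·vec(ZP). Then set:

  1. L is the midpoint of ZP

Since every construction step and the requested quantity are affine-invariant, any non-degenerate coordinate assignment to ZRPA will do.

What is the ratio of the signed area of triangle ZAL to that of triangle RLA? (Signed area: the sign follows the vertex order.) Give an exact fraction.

[ZAL]:[RLA] = -2/9

Set Z = (0, 0), R = (1, 0), P = (0, 1), A = (2, 4); any affine frame gives the same invariant.
1. L is the midpoint of ZP ⇒ L = (0, 1/2)
2·[ZAL] = 1, 2·[RLA] = -9/2
[ZAL]:[RLA] = 1:-9/2 = -2/9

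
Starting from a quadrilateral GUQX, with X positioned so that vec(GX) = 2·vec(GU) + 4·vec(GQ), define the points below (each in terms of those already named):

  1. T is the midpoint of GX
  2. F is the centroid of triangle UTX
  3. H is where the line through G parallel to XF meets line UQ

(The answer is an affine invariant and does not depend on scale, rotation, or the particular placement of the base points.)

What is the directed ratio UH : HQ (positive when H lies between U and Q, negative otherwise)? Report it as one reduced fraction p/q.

Work in coordinates with G = (0, 0), U = (1, 0), Q = (0, 1), X = (2, 4).
1. T is the midpoint of GX ⇒ T = (1, 2)
2. F is the centroid of triangle UTX ⇒ F = (4/3, 2)
3. H is where the line through G parallel to XF meets line UQ ⇒ H = (1/4, 3/4)
H = U + t·(Q−U) with t = 3/4, so UH:HQ = t:(1−t) = 3/4:1/4

UH:HQ = 3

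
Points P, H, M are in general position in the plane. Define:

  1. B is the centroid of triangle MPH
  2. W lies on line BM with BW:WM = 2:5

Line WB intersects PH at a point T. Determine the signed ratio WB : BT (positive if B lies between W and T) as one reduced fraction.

Set P = (0, 0), H = (1, 0), M = (0, 1); any affine frame gives the same invariant.
1. B is the centroid of triangle MPH ⇒ B = (1/3, 1/3)
2. W lies on line BM with BW:WM = 2:5 ⇒ W = (5/21, 11/21)
line WB meets PH at T = (1/2, 0)
B = W + t·(T−W) with t = 4/11, so WB:BT = 4/11:7/11

WB:BT = 4/7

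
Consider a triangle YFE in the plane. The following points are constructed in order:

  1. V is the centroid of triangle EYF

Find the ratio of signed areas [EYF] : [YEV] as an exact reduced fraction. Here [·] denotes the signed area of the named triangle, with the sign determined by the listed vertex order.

Assign Y = (0, 0), F = (1, 0), E = (0, 1) — the answer is frame-independent, so this choice is without loss of generality.
1. V is the centroid of triangle EYF ⇒ V = (1/3, 1/3)
2·[EYF] = 1, 2·[YEV] = -1/3
[EYF]:[YEV] = 1:-1/3 = -3

[EYF]:[YEV] = -3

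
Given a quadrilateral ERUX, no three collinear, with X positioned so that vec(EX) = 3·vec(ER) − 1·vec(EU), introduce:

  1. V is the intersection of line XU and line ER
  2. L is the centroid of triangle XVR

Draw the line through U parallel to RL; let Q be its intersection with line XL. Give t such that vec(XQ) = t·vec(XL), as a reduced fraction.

Choose coordinates E = (0, 0), R = (1, 0), U = (0, 1), X = (3, -1).
1. V is the intersection of line XU and line ER ⇒ V = (3/2, 0)
2. L is the centroid of triangle XVR ⇒ L = (11/6, -1/3)
through U parallel to RL: direction (5/6, -1/3); meets XL at Q = (-5/3, 5/3)
Q = X + t·(L−X) with t = 4

t = 4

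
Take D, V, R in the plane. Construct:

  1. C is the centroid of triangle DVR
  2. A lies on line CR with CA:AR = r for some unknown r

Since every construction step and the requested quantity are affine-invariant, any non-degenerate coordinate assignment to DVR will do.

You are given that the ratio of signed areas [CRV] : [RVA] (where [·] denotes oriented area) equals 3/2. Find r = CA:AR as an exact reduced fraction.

Assign D = (0, 0), V = (1, 0), R = (0, 1) — the answer is frame-independent, so this choice is without loss of generality.
1. C is the centroid of triangle DVR ⇒ C = (1/3, 1/3)
2. With CA:AR = r, write λ = r/(r+1) so A = C + λ·(R−C); A is affine-linear in λ
Every point depending on A is an affine combination of A and λ-independent points, so each such coordinate is linear in λ; the λ² term in each signed area is a multiple of (R−C)×(R−C) = 0, so 2·[CRV] and 2·[RVA] are each linear in λ. Evaluating at λ=0 and λ=1:
  2·[CRV] = -1/3,   2·[RVA] = 1/3·λ − 1/3
So [CRV]:[RVA] = (-1/3) / (1/3·λ − 1/3). Setting this equal to 3/2:
  -1/3 = 3/2·(1/3·λ − 1/3)  ⇒  λ = 1/3
Then r = λ/(1−λ) = (1/3)/(2/3) = 1/2. Check: with r = 1/2, A = (2/9, 5/9) and [CRV]:[RVA] = 3/2 as required.

r = 1/2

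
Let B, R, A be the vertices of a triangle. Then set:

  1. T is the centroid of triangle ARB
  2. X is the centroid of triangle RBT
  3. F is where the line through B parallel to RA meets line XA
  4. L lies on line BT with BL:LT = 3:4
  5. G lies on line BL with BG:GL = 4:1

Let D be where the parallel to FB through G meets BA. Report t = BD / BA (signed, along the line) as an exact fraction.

Choose coordinates B = (0, 0), R = (1, 0), A = (0, 1).
1. T is the centroid of triangle ARB ⇒ T = (1/3, 1/3)
2. X is the centroid of triangle RBT ⇒ X = (4/9, 1/9)
3. F is where the line through B parallel to RA meets line XA ⇒ F = (1, -1)
4. L lies on line BT with BL:LT = 3:4 ⇒ L = (1/7, 1/7)
5. G lies on line BL with BG:GL = 4:1 ⇒ G = (4/35, 4/35)
through G parallel to FB: direction (-1, 1); meets BA at D = (0, 8/35)
D = B + t·(A−B) with t = 8/35

t = 8/35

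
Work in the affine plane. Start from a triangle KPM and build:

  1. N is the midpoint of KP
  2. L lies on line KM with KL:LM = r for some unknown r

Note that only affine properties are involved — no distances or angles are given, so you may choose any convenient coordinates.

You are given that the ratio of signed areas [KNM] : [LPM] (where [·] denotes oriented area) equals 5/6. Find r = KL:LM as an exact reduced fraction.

Set K = (0, 0), P = (1, 0), M = (0, 1); any affine frame gives the same invariant.
1. N is the midpoint of KP ⇒ N = (1/2, 0)
2. With KL:LM = r, write λ = r/(r+1) so L = K + λ·(M−K); L is affine-linear in λ
Every point depending on L is an affine combination of L and λ-independent points, so each such coordinate is linear in λ; the λ² term in each signed area is a multiple of (M−K)×(M−K) = 0, so 2·[KNM] and 2·[LPM] are each linear in λ. Evaluating at λ=0 and λ=1:
  2·[KNM] = 1/2,   2·[LPM] = −λ + 1
So [KNM]:[LPM] = (1/2) / (−λ + 1). Setting this equal to 5/6:
  1/2 = 5/6·(−λ + 1)  ⇒  λ = 2/5
Then r = λ/(1−λ) = (2/5)/(3/5) = 2/3. Check: with r = 2/3, L = (0, 2/5) and [KNM]:[LPM] = 5/6 as required.

r = 2/3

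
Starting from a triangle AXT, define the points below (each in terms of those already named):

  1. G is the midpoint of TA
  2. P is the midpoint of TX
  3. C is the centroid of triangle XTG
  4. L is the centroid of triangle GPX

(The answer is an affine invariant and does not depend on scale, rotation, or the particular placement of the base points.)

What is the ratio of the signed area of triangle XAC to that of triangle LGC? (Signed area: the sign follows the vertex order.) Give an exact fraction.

[XAC]:[LGC] = 9

Set A = (0, 0), X = (1, 0), T = (0, 1); any affine frame gives the same invariant.
1. G is the midpoint of TA ⇒ G = (0, 1/2)
2. P is the midpoint of TX ⇒ P = (1/2, 1/2)
3. C is the centroid of triangle XTG ⇒ C = (1/3, 1/2)
4. L is the centroid of triangle GPX ⇒ L = (1/2, 1/3)
2·[XAC] = -1/2, 2·[LGC] = -1/18
[XAC]:[LGC] = -1/2:-1/18 = 9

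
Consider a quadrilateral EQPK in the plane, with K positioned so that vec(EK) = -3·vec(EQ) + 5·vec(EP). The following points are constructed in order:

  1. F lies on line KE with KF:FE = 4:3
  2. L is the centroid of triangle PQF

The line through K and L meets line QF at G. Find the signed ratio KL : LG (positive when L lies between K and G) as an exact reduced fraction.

Work in coordinates with E = (0, 0), Q = (1, 0), P = (0, 1), K = (-3, 5).
1. F lies on line KE with KF:FE = 4:3 ⇒ F = (-9/7, 15/7)
2. L is the centroid of triangle PQF ⇒ L = (-2/21, 22/21)
line KL meets QF at G = (-19/413, 405/413)
L = K + t·(G−K) with t = 59/60, so KL:LG = 59/60:1/60

KL:LG = 59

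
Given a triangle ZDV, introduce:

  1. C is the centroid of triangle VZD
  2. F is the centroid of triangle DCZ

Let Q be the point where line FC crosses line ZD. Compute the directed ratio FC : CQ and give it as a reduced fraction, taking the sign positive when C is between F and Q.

FC:CQ = -2/3

Work in coordinates with Z = (0, 0), D = (1, 0), V = (0, 1).
1. C is the centroid of triangle VZD ⇒ C = (1/3, 1/3)
2. F is the centroid of triangle DCZ ⇒ F = (4/9, 1/9)
line FC meets ZD at Q = (1/2, 0)
C = F + t·(Q−F) with t = -2, so FC:CQ = -2:3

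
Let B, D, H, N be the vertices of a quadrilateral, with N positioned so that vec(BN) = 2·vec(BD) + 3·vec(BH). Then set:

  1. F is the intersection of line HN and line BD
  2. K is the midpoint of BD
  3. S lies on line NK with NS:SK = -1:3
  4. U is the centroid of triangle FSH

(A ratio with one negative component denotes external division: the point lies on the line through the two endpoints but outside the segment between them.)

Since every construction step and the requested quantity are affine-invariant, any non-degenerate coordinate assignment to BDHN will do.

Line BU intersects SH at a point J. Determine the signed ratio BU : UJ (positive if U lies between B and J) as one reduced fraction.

Choose coordinates B = (0, 0), D = (1, 0), H = (0, 1), N = (2, 3).
1. F is the intersection of line HN and line BD ⇒ F = (-1, 0)
2. K is the midpoint of BD ⇒ K = (1/2, 0)
3. S lies on line NK with NS:SK = -1:3 ⇒ S = (11/4, 9/2)
4. U is the centroid of triangle FSH ⇒ U = (7/12, 11/6)
line BU meets SH at J = (77/144, 121/72)
U = B + t·(J−B) with t = 12/11, so BU:UJ = 12/11:-1/11

BU:UJ = -12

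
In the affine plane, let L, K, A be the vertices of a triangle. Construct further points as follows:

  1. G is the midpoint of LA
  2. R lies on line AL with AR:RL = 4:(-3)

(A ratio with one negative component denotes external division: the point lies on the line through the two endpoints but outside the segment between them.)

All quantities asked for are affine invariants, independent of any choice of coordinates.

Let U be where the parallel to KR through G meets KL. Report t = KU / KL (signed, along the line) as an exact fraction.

t = 7/6

Choose coordinates L = (0, 0), K = (1, 0), A = (0, 1).
1. G is the midpoint of LA ⇒ G = (0, 1/2)
2. R lies on line AL with AR:RL = 4:(-3) ⇒ R = (0, -3)
through G parallel to KR: direction (-1, -3); meets KL at U = (-1/6, 0)
U = K + t·(L−K) with t = 7/6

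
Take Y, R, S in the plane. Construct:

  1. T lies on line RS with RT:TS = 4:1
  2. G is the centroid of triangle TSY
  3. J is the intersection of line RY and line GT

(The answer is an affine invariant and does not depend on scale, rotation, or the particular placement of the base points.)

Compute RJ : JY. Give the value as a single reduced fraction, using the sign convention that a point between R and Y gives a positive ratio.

Choose coordinates Y = (0, 0), R = (1, 0), S = (0, 1).
1. T lies on line RS with RT:TS = 4:1 ⇒ T = (1/5, 4/5)
2. G is the centroid of triangle TSY ⇒ G = (1/15, 3/5)
3. J is the intersection of line RY and line GT ⇒ J = (-1/3, 0)
J = R + t·(Y−R) with t = 4/3, so RJ:JY = t:(1−t) = 4/3:-1/3

RJ:JY = -4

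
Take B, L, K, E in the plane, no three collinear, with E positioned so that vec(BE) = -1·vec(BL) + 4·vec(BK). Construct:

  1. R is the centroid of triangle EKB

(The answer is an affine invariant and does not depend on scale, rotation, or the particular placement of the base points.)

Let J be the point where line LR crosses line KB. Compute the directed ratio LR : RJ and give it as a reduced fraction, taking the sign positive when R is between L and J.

Work in coordinates with B = (0, 0), L = (1, 0), K = (0, 1), E = (-1, 4).
1. R is the centroid of triangle EKB ⇒ R = (-1/3, 5/3)
line LR meets KB at J = (0, 5/4)
R = L + t·(J−L) with t = 4/3, so LR:RJ = 4/3:-1/3

LR:RJ = -4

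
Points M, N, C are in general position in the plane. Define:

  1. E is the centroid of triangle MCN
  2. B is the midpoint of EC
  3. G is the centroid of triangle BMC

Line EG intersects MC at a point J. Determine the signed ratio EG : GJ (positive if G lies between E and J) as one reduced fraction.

EG:GJ = 5

Work in coordinates with M = (0, 0), N = (1, 0), C = (0, 1).
1. E is the centroid of triangle MCN ⇒ E = (1/3, 1/3)
2. B is the midpoint of EC ⇒ B = (1/6, 2/3)
3. G is the centroid of triangle BMC ⇒ G = (1/18, 5/9)
line EG meets MC at J = (0, 3/5)
G = E + t·(J−E) with t = 5/6, so EG:GJ = 5/6:1/6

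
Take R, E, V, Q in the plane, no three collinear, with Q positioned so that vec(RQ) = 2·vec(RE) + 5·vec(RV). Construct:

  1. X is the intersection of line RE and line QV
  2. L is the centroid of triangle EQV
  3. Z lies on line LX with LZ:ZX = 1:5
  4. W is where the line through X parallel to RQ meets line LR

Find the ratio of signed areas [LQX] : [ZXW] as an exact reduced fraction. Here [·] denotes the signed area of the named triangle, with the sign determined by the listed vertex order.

Choose coordinates R = (0, 0), E = (1, 0), V = (0, 1), Q = (2, 5).
1. X is the intersection of line RE and line QV ⇒ X = (-1/2, 0)
2. L is the centroid of triangle EQV ⇒ L = (1, 2)
3. Z lies on line LX with LZ:ZX = 1:5 ⇒ Z = (3/4, 5/3)
4. W is where the line through X parallel to RQ meets line LR ⇒ W = (-5/2, -5)
2·[LQX] = 5/2, 2·[ZXW] = 35/12
[LQX]:[ZXW] = 5/2:35/12 = 6/7

[LQX]:[ZXW] = 6/7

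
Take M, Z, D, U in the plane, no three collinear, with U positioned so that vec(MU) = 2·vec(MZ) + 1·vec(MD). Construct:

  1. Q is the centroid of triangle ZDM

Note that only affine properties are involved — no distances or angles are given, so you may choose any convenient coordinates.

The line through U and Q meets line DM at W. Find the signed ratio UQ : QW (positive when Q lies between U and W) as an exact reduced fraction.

Assign M = (0, 0), Z = (1, 0), D = (0, 1), U = (2, 1) — the answer is frame-independent, so this choice is without loss of generality.
1. Q is the centroid of triangle ZDM ⇒ Q = (1/3, 1/3)
line UQ meets DM at W = (0, 1/5)
Q = U + t·(W−U) with t = 5/6, so UQ:QW = 5/6:1/6

UQ:QW = 5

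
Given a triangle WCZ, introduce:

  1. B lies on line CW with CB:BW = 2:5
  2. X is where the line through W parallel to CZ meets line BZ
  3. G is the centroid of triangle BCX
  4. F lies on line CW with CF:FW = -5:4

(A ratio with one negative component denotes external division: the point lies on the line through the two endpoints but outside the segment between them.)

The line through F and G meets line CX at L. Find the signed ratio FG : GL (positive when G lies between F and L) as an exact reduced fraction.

FG:GL = 103/2

Work in coordinates with W = (0, 0), C = (1, 0), Z = (0, 1).
1. B lies on line CW with CB:BW = 2:5 ⇒ B = (5/7, 0)
2. X is where the line through W parallel to CZ meets line BZ ⇒ X = (5/2, -5/2)
3. G is the centroid of triangle BCX ⇒ G = (59/42, -5/6)
4. F lies on line CW with CF:FW = -5:4 ⇒ F = (-4, 0)
line FG meets CX at L = (311/206, -175/206)
G = F + t·(L−F) with t = 103/105, so FG:GL = 103/105:2/105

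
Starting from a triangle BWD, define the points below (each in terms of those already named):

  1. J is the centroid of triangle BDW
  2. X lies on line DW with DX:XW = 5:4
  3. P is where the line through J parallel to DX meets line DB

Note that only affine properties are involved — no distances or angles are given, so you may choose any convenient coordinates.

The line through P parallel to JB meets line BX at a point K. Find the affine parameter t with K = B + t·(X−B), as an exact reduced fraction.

t = -6

Choose coordinates B = (0, 0), W = (1, 0), D = (0, 1).
1. J is the centroid of triangle BDW ⇒ J = (1/3, 1/3)
2. X lies on line DW with DX:XW = 5:4 ⇒ X = (5/9, 4/9)
3. P is where the line through J parallel to DX meets line DB ⇒ P = (0, 2/3)
through P parallel to JB: direction (-1/3, -1/3); meets BX at K = (-10/3, -8/3)
K = B + t·(X−B) with t = -6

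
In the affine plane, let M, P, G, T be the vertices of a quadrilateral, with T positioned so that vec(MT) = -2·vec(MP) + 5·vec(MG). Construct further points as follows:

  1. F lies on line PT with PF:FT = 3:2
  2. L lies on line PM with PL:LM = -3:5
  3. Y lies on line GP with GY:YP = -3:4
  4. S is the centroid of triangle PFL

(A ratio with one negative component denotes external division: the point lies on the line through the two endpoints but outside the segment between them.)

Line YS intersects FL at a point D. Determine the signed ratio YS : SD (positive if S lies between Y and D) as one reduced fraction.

Choose coordinates M = (0, 0), P = (1, 0), G = (0, 1), T = (-2, 5).
1. F lies on line PT with PF:FT = 3:2 ⇒ F = (-4/5, 3)
2. L lies on line PM with PL:LM = -3:5 ⇒ L = (5/2, 0)
3. Y lies on line GP with GY:YP = -3:4 ⇒ Y = (-3, 4)
4. S is the centroid of triangle PFL ⇒ S = (9/10, 1)
line YS meets FL at D = (83/20, -3/2)
S = Y + t·(D−Y) with t = 6/11, so YS:SD = 6/11:5/11

YS:SD = 6/5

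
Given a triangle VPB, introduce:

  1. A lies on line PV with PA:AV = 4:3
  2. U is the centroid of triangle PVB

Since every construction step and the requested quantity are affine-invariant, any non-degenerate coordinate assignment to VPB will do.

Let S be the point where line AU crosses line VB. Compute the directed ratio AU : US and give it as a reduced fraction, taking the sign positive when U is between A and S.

Choose coordinates V = (0, 0), P = (1, 0), B = (0, 1).
1. A lies on line PV with PA:AV = 4:3 ⇒ A = (3/7, 0)
2. U is the centroid of triangle PVB ⇒ U = (1/3, 1/3)
line AU meets VB at S = (0, 3/2)
U = A + t·(S−A) with t = 2/9, so AU:US = 2/9:7/9

AU:US = 2/7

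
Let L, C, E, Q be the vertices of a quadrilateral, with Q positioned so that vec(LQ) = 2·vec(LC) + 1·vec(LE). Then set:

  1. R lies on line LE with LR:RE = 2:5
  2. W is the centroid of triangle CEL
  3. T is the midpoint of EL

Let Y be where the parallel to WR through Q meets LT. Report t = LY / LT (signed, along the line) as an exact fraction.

Work in coordinates with L = (0, 0), C = (1, 0), E = (0, 1), Q = (2, 1).
1. R lies on line LE with LR:RE = 2:5 ⇒ R = (0, 2/7)
2. W is the centroid of triangle CEL ⇒ W = (1/3, 1/3)
3. T is the midpoint of EL ⇒ T = (0, 1/2)
through Q parallel to WR: direction (-1/3, -1/21); meets LT at Y = (0, 5/7)
Y = L + t·(T−L) with t = 10/7

t = 10/7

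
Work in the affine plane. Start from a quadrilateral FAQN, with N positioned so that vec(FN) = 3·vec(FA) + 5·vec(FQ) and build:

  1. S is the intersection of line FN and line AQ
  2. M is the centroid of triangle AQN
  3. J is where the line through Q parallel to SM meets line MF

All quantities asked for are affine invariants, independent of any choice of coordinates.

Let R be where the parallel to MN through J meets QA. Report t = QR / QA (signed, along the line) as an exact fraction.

Assign F = (0, 0), A = (1, 0), Q = (0, 1), N = (3, 5) — the answer is frame-independent, so this choice is without loss of generality.
1. S is the intersection of line FN and line AQ ⇒ S = (3/8, 5/8)
2. M is the centroid of triangle AQN ⇒ M = (4/3, 2)
3. J is where the line through Q parallel to SM meets line MF ⇒ J = (46/3, 23)
through J parallel to MN: direction (5/3, 3); meets QA at R = (2, -1)
R = Q + t·(A−Q) with t = 2

t = 2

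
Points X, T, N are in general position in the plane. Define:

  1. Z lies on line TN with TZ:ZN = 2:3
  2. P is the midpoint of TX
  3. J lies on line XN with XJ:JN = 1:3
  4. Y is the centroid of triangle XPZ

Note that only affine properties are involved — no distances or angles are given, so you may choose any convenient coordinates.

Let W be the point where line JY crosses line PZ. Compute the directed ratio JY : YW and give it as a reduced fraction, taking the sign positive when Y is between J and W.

Set X = (0, 0), T = (1, 0), N = (0, 1); any affine frame gives the same invariant.
1. Z lies on line TN with TZ:ZN = 2:3 ⇒ Z = (3/5, 2/5)
2. P is the midpoint of TX ⇒ P = (1/2, 0)
3. J lies on line XN with XJ:JN = 1:3 ⇒ J = (0, 1/4)
4. Y is the centroid of triangle XPZ ⇒ Y = (11/30, 2/15)
line JY meets PZ at W = (99/190, 8/95)
Y = J + t·(W−J) with t = 19/27, so JY:YW = 19/27:8/27

JY:YW = 19/8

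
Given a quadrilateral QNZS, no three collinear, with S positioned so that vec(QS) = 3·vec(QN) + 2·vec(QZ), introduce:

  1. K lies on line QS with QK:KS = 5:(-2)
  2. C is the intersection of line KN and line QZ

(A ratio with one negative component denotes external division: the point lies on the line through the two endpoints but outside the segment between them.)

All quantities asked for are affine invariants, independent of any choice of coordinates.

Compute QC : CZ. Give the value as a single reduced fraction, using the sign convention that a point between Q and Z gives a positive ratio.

Work in coordinates with Q = (0, 0), N = (1, 0), Z = (0, 1), S = (3, 2).
1. K lies on line QS with QK:KS = 5:(-2) ⇒ K = (5, 10/3)
2. C is the intersection of line KN and line QZ ⇒ C = (0, -5/6)
C = Q + t·(Z−Q) with t = -5/6, so QC:CZ = t:(1−t) = -5/6:11/6

QC:CZ = -5/11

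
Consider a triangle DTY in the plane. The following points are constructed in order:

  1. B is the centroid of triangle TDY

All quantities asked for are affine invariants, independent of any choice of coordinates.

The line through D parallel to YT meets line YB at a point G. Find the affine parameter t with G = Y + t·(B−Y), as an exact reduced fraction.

Assign D = (0, 0), T = (1, 0), Y = (0, 1) — the answer is frame-independent, so this choice is without loss of generality.
1. B is the centroid of triangle TDY ⇒ B = (1/3, 1/3)
through D parallel to YT: direction (1, -1); meets YB at G = (1, -1)
G = Y + t·(B−Y) with t = 3

t = 3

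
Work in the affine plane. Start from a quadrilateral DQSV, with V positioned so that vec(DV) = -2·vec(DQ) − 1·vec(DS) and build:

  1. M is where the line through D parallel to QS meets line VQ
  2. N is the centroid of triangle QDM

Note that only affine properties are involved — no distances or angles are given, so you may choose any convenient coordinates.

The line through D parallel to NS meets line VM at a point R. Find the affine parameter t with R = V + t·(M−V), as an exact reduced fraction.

Assign D = (0, 0), Q = (1, 0), S = (0, 1), V = (-2, -1) — the answer is frame-independent, so this choice is without loss of generality.
1. M is where the line through D parallel to QS meets line VQ ⇒ M = (1/4, -1/4)
2. N is the centroid of triangle QDM ⇒ N = (5/12, -1/12)
through D parallel to NS: direction (-5/12, 13/12); meets VM at R = (5/44, -13/44)
R = V + t·(M−V) with t = 31/33

t = 31/33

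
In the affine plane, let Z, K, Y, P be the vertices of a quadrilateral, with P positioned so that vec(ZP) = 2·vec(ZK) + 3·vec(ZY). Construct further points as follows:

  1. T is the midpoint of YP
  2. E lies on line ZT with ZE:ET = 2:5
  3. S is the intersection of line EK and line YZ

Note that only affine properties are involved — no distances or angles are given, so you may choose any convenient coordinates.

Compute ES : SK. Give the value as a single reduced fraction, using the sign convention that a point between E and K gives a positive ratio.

Set Z = (0, 0), K = (1, 0), Y = (0, 1), P = (2, 3); any affine frame gives the same invariant.
1. T is the midpoint of YP ⇒ T = (1, 2)
2. E lies on line ZT with ZE:ET = 2:5 ⇒ E = (2/7, 4/7)
3. S is the intersection of line EK and line YZ ⇒ S = (0, 4/5)
S = E + t·(K−E) with t = -2/5, so ES:SK = t:(1−t) = -2/5:7/5

ES:SK = -2/7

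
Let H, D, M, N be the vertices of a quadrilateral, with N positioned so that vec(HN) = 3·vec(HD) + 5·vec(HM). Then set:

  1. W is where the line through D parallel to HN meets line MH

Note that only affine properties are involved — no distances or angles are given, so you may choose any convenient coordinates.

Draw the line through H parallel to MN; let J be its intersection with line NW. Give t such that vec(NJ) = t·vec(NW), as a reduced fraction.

t = 3/8

Work in coordinates with H = (0, 0), D = (1, 0), M = (0, 1), N = (3, 5).
1. W is where the line through D parallel to HN meets line MH ⇒ W = (0, -5/3)
through H parallel to MN: direction (3, 4); meets NW at J = (15/8, 5/2)
J = N + t·(W−N) with t = 3/8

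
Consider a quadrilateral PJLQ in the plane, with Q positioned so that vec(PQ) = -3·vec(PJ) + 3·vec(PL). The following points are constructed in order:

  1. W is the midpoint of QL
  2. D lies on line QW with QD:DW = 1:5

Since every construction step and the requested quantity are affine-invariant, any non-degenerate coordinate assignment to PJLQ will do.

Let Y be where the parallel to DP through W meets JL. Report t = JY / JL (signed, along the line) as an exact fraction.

t = 19

Set P = (0, 0), J = (1, 0), L = (0, 1), Q = (-3, 3); any affine frame gives the same invariant.
1. W is the midpoint of QL ⇒ W = (-3/2, 2)
2. D lies on line QW with QD:DW = 1:5 ⇒ D = (-11/4, 17/6)
through W parallel to DP: direction (11/4, -17/6); meets JL at Y = (-18, 19)
Y = J + t·(L−J) with t = 19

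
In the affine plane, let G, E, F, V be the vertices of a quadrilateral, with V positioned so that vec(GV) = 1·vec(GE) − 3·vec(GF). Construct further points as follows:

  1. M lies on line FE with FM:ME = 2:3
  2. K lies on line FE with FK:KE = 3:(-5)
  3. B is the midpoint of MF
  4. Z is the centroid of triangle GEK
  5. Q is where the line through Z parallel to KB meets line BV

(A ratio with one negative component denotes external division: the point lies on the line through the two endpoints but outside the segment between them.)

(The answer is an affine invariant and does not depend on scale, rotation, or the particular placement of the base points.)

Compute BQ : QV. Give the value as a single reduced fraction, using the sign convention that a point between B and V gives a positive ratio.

BQ:QV = 1/8

Work in coordinates with G = (0, 0), E = (1, 0), F = (0, 1), V = (1, -3).
1. M lies on line FE with FM:ME = 2:3 ⇒ M = (2/5, 3/5)
2. K lies on line FE with FK:KE = 3:(-5) ⇒ K = (-3/2, 5/2)
3. B is the midpoint of MF ⇒ B = (1/5, 4/5)
4. Z is the centroid of triangle GEK ⇒ Z = (-1/6, 5/6)
5. Q is where the line through Z parallel to KB meets line BV ⇒ Q = (13/45, 17/45)
Q = B + t·(V−B) with t = 1/9, so BQ:QV = t:(1−t) = 1/9:8/9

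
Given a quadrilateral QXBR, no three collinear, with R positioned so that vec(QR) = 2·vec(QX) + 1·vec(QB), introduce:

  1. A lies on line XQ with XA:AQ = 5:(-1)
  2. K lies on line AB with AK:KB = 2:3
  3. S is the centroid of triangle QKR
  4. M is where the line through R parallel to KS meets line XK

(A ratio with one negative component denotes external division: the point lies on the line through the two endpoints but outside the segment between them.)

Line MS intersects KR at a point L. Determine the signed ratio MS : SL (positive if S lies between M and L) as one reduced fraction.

Assign Q = (0, 0), X = (1, 0), B = (0, 1), R = (2, 1) — the answer is frame-independent, so this choice is without loss of generality.
1. A lies on line XQ with XA:AQ = 5:(-1) ⇒ A = (-1/4, 0)
2. K lies on line AB with AK:KB = 2:3 ⇒ K = (-3/20, 2/5)
3. S is the centroid of triangle QKR ⇒ S = (37/60, 7/15)
4. M is where the line through R parallel to KS meets line XK ⇒ M = (-11/10, 84/115)
line MS meets KR at L = (641/2320, 301/580)
S = M + t·(L−M) with t = 116/93, so MS:SL = 116/93:-23/93

MS:SL = -116/23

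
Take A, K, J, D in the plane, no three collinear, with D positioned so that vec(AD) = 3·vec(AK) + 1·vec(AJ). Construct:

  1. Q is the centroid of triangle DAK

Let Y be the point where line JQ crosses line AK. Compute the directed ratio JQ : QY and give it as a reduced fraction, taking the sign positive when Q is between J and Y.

JQ:QY = 2

Assign A = (0, 0), K = (1, 0), J = (0, 1), D = (3, 1) — the answer is frame-independent, so this choice is without loss of generality.
1. Q is the centroid of triangle DAK ⇒ Q = (4/3, 1/3)
line JQ meets AK at Y = (2, 0)
Q = J + t·(Y−J) with t = 2/3, so JQ:QY = 2/3:1/3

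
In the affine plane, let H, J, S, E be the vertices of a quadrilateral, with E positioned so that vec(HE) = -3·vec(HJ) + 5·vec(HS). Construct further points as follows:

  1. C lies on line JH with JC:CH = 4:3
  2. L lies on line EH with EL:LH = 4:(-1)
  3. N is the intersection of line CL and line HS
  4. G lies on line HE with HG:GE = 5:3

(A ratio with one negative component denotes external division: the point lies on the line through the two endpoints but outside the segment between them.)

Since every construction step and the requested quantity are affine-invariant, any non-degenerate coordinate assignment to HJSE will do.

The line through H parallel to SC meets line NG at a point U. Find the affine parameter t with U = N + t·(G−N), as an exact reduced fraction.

Work in coordinates with H = (0, 0), J = (1, 0), S = (0, 1), E = (-3, 5).
1. C lies on line JH with JC:CH = 4:3 ⇒ C = (3/7, 0)
2. L lies on line EH with EL:LH = 4:(-1) ⇒ L = (1, -5/3)
3. N is the intersection of line CL and line HS ⇒ N = (0, 5/4)
4. G lies on line HE with HG:GE = 5:3 ⇒ G = (-15/8, 25/8)
through H parallel to SC: direction (3/7, -1); meets NG at U = (-15/16, 35/16)
U = N + t·(G−N) with t = 1/2

t = 1/2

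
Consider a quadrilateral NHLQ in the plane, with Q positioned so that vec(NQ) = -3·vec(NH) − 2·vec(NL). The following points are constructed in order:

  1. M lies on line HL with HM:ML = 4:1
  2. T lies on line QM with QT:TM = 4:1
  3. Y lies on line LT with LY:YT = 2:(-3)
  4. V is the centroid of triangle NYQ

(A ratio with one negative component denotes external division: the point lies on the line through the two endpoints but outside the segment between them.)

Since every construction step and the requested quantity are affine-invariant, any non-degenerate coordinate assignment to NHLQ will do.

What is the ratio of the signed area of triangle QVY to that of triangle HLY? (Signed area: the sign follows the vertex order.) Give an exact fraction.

[QVY]:[HLY] = -29/36

Set N = (0, 0), H = (1, 0), L = (0, 1), Q = (-3, -2); any affine frame gives the same invariant.
1. M lies on line HL with HM:ML = 4:1 ⇒ M = (1/5, 4/5)
2. T lies on line QM with QT:TM = 4:1 ⇒ T = (-11/25, 6/25)
3. Y lies on line LT with LY:YT = 2:(-3) ⇒ Y = (22/25, 63/25)
4. V is the centroid of triangle NYQ ⇒ V = (-53/75, 13/75)
2·[QVY] = 29/15, 2·[HLY] = -12/5
[QVY]:[HLY] = 29/15:-12/5 = -29/36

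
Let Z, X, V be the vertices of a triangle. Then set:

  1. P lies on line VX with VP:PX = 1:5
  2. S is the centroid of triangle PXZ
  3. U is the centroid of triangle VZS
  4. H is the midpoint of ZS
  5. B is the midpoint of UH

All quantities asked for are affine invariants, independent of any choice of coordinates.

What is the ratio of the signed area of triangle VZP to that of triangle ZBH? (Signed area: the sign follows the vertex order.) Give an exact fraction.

Set Z = (0, 0), X = (1, 0), V = (0, 1); any affine frame gives the same invariant.
1. P lies on line VX with VP:PX = 1:5 ⇒ P = (1/6, 5/6)
2. S is the centroid of triangle PXZ ⇒ S = (7/18, 5/18)
3. U is the centroid of triangle VZS ⇒ U = (7/54, 23/54)
4. H is the midpoint of ZS ⇒ H = (7/36, 5/36)
5. B is the midpoint of UH ⇒ B = (35/216, 61/216)
2·[VZP] = 1/6, 2·[ZBH] = -7/216
[VZP]:[ZBH] = 1/6:-7/216 = -36/7

[VZP]:[ZBH] = -36/7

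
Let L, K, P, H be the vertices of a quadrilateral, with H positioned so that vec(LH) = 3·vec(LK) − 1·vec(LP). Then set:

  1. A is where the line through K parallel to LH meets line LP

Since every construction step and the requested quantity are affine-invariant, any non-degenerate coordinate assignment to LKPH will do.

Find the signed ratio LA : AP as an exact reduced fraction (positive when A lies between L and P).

LA:AP = 1/2

Choose coordinates L = (0, 0), K = (1, 0), P = (0, 1), H = (3, -1).
1. A is where the line through K parallel to LH meets line LP ⇒ A = (0, 1/3)
A = L + t·(P−L) with t = 1/3, so LA:AP = t:(1−t) = 1/3:2/3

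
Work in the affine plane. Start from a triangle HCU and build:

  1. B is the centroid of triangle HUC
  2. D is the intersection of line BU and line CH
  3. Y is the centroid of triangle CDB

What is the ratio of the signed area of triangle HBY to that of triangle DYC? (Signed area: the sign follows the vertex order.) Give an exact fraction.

Choose coordinates H = (0, 0), C = (1, 0), U = (0, 1).
1. B is the centroid of triangle HUC ⇒ B = (1/3, 1/3)
2. D is the intersection of line BU and line CH ⇒ D = (1/2, 0)
3. Y is the centroid of triangle CDB ⇒ Y = (11/18, 1/9)
2·[HBY] = -1/6, 2·[DYC] = -1/18
[HBY]:[DYC] = -1/6:-1/18 = 3

[HBY]:[DYC] = 3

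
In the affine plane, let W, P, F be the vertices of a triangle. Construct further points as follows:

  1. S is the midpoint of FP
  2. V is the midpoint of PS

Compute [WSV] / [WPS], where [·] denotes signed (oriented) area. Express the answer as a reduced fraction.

Assign W = (0, 0), P = (1, 0), F = (0, 1) — the answer is frame-independent, so this choice is without loss of generality.
1. S is the midpoint of FP ⇒ S = (1/2, 1/2)
2. V is the midpoint of PS ⇒ V = (3/4, 1/4)
2·[WSV] = -1/4, 2·[WPS] = 1/2
[WSV]:[WPS] = -1/4:1/2 = -1/2

[WSV]:[WPS] = -1/2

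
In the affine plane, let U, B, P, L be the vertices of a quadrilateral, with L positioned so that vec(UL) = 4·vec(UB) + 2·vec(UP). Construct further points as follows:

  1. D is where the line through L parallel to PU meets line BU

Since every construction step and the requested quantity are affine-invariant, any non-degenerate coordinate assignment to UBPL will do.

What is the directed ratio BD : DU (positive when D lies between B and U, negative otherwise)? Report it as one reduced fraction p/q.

Set U = (0, 0), B = (1, 0), P = (0, 1), L = (4, 2); any affine frame gives the same invariant.
1. D is where the line through L parallel to PU meets line BU ⇒ D = (4, 0)
D = B + t·(U−B) with t = -3, so BD:DU = t:(1−t) = -3:4

BD:DU = -3/4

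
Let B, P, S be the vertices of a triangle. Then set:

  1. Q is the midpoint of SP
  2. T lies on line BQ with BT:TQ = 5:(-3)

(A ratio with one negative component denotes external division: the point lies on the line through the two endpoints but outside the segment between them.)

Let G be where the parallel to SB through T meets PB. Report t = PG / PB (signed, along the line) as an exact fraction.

t = -1/4

Work in coordinates with B = (0, 0), P = (1, 0), S = (0, 1).
1. Q is the midpoint of SP ⇒ Q = (1/2, 1/2)
2. T lies on line BQ with BT:TQ = 5:(-3) ⇒ T = (5/4, 5/4)
through T parallel to SB: direction (0, -1); meets PB at G = (5/4, 0)
G = P + t·(B−P) with t = -1/4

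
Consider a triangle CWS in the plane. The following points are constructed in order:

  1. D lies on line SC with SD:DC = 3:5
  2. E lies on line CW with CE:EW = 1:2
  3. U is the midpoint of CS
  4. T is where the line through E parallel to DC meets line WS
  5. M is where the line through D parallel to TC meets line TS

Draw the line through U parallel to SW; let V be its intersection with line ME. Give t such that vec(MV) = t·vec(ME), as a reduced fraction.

Work in coordinates with C = (0, 0), W = (1, 0), S = (0, 1).
1. D lies on line SC with SD:DC = 3:5 ⇒ D = (0, 5/8)
2. E lies on line CW with CE:EW = 1:2 ⇒ E = (1/3, 0)
3. U is the midpoint of CS ⇒ U = (0, 1/2)
4. T is where the line through E parallel to DC meets line WS ⇒ T = (1/3, 2/3)
5. M is where the line through D parallel to TC meets line TS ⇒ M = (1/8, 7/8)
through U parallel to SW: direction (1, -1); meets ME at V = (9/32, 7/32)
V = M + t·(E−M) with t = 3/4

t = 3/4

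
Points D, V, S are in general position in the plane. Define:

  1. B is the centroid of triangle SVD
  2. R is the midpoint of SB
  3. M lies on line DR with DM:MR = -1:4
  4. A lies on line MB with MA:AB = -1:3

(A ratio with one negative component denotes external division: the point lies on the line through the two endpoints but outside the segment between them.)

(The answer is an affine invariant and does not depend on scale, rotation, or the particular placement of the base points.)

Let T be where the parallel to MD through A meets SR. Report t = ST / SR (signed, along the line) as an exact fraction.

t = 1/2

Work in coordinates with D = (0, 0), V = (1, 0), S = (0, 1).
1. B is the centroid of triangle SVD ⇒ B = (1/3, 1/3)
2. R is the midpoint of SB ⇒ R = (1/6, 2/3)
3. M lies on line DR with DM:MR = -1:4 ⇒ M = (-1/18, -2/9)
4. A lies on line MB with MA:AB = -1:3 ⇒ A = (-1/4, -1/2)
through A parallel to MD: direction (1/18, 2/9); meets SR at T = (1/12, 5/6)
T = S + t·(R−S) with t = 1/2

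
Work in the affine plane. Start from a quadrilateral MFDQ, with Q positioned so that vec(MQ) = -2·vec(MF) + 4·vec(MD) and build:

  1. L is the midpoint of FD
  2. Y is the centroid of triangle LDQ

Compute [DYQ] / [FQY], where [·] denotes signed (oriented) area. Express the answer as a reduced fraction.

[DYQ]:[FQY] = 1/3

Assign M = (0, 0), F = (1, 0), D = (0, 1), Q = (-2, 4) — the answer is frame-independent, so this choice is without loss of generality.
1. L is the midpoint of FD ⇒ L = (1/2, 1/2)
2. Y is the centroid of triangle LDQ ⇒ Y = (-1/2, 11/6)
2·[DYQ] = 1/6, 2·[FQY] = 1/2
[DYQ]:[FQY] = 1/6:1/2 = 1/3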